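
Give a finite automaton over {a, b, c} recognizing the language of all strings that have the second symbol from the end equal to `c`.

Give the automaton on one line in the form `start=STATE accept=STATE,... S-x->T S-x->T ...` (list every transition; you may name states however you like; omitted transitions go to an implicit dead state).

start=s0 accept=s10,s11,s12 s0-a->s1 s0-b->s2 s0-c->s3 s1-a->s4 s1-b->s5 s1-c->s6 s2-a->s7 s2-b->s8 s2-c->s9 s3-a->s10 s3-b->s11 s3-c->s12 s4-a->s4 s4-b->s5 s4-c->s6 s5-a->s7 s5-b->s8 s5-c->s9 s6-a->s10 s6-b->s11 s6-c->s12 s7-a->s4 s7-b->s5 s7-c->s6 s8-a->s7 s8-b->s8 s8-c->s9 s9-a->s10 s9-b->s11 s9-c->s12 s10-a->s4 s10-b->s5 s10-c->s6 s11-a->s7 s11-b->s8 s11-c->s9 s12-a->s10 s12-b->s11 s12-c->s12

A DFA must remember the last 2 symbols (since which symbol is second-to-last isn't known until the input ends). Use one state per possible window of the last ≤2 symbols; accept from those whose window starts with `c`.
A 13-state machine:
          a    b    c  
>  s0     s1   s2   s3 
   s1     s4   s5   s6 
   s2     s7   s8   s9 
   s3    s10  s11  s12 
   s4     s4   s5   s6 
   s5     s7   s8   s9 
   s6    s10  s11  s12 
   s7     s4   s5   s6 
   s8     s7   s8   s9 
   s9    s10  s11  s12 
 * s10    s4   s5   s6 
 * s11    s7   s8   s9 
 * s12   s10  s11  s12 
(> = start, * = accepting)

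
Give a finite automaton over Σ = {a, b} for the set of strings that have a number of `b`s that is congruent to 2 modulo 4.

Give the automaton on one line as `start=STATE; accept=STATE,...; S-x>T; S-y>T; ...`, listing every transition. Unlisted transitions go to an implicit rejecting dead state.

start=q0; accept=q2; q0-a>q0; q0-b>q1; q1-a>q1; q1-b>q2; q2-a>q2; q2-b>q3; q3-a>q3; q3-b>q0

Keep the running count of `b`s modulo 4: each `b` advances along the cycle q0 → q1 → q2 → q3 → q0 while other symbols loop. Accept at q2.
A 4-state machine:
        a   b  
>  q0   q0  q1 
   q1   q1  q2 
 * q2   q2  q3 
   q3   q3  q0 
(> = start, * = accepting)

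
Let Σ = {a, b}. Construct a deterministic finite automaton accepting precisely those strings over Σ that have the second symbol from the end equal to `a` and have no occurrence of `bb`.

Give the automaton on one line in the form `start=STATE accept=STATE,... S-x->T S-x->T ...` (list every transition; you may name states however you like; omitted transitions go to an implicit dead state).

Handle the two conditions separately and then intersect. The first has 7 states tracking the last 2 symbols read; the second has 3 states tracking partial matches of the forbidden pattern `bb`. A product state is a pair (one from each), accepting exactly when both do.
10 states suffice.
        a   b  
>  s0   s1  s2 
   s1   s3  s4 
   s2   s5  s6 
 * s3   s3  s4 
 * s4   s5  s6 
   s5   s3  s4 
   s6   s7  s6 
   s7   s8  s9 
   s8   s8  s9 
   s9   s7  s6 
(> = start, * = accepting)

start=s0 accept=s3,s4 s0-a->s1 s0-b->s2 s1-a->s3 s1-b->s4 s2-a->s5 s2-b->s6 s3-a->s3 s3-b->s4 s4-a->s5 s4-b->s6 s5-a->s3 s5-b->s4 s6-a->s7 s6-b->s6 s7-a->s8 s7-b->s9 s8-a->s8 s8-b->s9 s9-a->s7 s9-b->s6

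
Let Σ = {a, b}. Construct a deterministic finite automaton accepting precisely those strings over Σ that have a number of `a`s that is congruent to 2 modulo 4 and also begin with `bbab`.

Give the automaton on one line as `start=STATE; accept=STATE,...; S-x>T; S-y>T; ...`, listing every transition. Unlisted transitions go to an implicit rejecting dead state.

start=q0; accept=q6; q0-a>q1; q0-b>q2; q1-a>q1; q1-b>q1; q2-a>q1; q2-b>q3; q3-a>q4; q3-b>q1; q4-a>q1; q4-b>q5; q5-a>q6; q5-b>q5; q6-a>q7; q6-b>q6; q7-a>q8; q7-b>q7; q8-a>q5; q8-b>q8

Build one automaton per condition and run them in lockstep. One (4 states) tracks the count of `a`s modulo 4; the other (6 states) tracks whether the input so far still matches the prefix `bbab`. Each combined state is a pair, one component from each; accept when both components accept. After merging equivalent states the machine shrinks.
With 9 states:
        a   b  
>  q0   q1  q2 
   q1   q1  q1 
   q2   q1  q3 
   q3   q4  q1 
   q4   q1  q5 
   q5   q6  q5 
 * q6   q7  q6 
   q7   q8  q7 
   q8   q5  q8 
(> = start, * = accepting)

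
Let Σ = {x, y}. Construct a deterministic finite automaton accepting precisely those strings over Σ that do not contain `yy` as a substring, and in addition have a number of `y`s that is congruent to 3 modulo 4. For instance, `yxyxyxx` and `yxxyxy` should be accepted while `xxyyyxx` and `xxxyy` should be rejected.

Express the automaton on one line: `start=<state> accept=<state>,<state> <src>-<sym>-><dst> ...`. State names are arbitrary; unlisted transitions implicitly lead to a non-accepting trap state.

start=S0 accept=S6,S7 S0-x->S0 S0-y->S1 S1-x->S2 S1-y->S3 S2-x->S2 S2-y->S4 S3-x->S3 S3-y->S3 S4-x->S5 S4-y->S3 S5-x->S5 S5-y->S6 S6-x->S7 S6-y->S3 S7-x->S7 S7-y->S8 S8-x->S0 S8-y->S3

Handle the two conditions separately and then intersect. The first has 3 states tracking partial matches of the forbidden pattern `yy`; the second has 4 states tracking the count of `y`s modulo 4. A product state is a pair (one from each), accepting exactly when both do. Minimizing collapses redundant product states.
With 9 states:
        x   y  
>  S0   S0  S1 
   S1   S2  S3 
   S2   S2  S4 
   S3   S3  S3 
   S4   S5  S3 
   S5   S5  S6 
 * S6   S7  S3 
 * S7   S7  S8 
   S8   S0  S3 
(> = start, * = accepting)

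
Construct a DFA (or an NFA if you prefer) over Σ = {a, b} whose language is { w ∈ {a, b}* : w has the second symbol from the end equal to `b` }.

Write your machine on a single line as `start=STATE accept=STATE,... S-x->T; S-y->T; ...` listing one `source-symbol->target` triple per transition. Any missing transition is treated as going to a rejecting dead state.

start=s0; accept=s5,s6; s0-a->s1; s0-b->s2; s1-a->s3; s1-b->s4; s2-a->s5; s2-b->s6; s3-a->s3; s3-b->s4; s4-a->s5; s4-b->s6; s5-a->s3; s5-b->s4; s6-a->s5; s6-b->s6

Because acceptance depends on a position counted from the end, the machine has to buffer the most recent 2 symbols. Make each state the string of the last up-to-2 symbols read; on input `x` shift the window left and append `x`. Accept when the buffered window has length 2 and begins with `b`.
7 states suffice.
        a   b  
>  s0   s1  s2 
   s1   s3  s4 
   s2   s5  s6 
   s3   s3  s4 
   s4   s5  s6 
 * s5   s3  s4 
 * s6   s5  s6 
(> = start, * = accepting)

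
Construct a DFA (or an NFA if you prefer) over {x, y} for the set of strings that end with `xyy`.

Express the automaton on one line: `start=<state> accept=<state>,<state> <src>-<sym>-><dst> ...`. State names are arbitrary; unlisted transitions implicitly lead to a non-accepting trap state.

Remember how much of `xyy` the current input suffix matches. State q0 means no match yet; q1 means the last symbol is `x`; q2 means the last 2 symbols are `xy`; q3 means the last 3 symbols are `xyy`. Only q3 accepts. On a mismatch, fall back to the longest proper suffix that is still a prefix of `xyy`.
With 4 states:
        x   y  
>  q0   q1  q0 
   q1   q1  q2 
   q2   q1  q3 
 * q3   q1  q0 
(> = start, * = accepting)

start=q0 accept=q3 q0-x->q1 q0-y->q0 q1-x->q1 q1-y->q2 q2-x->q1 q2-y->q3 q3-x->q1 q3-y->q0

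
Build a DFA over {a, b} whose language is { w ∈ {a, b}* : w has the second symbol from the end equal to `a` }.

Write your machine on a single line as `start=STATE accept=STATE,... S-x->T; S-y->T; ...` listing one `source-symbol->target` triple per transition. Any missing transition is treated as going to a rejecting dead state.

start=q0; accept=q3,q4; q0-a->q1; q0-b->q2; q1-a->q3; q1-b->q4; q2-a->q5; q2-b->q6; q3-a->q3; q3-b->q4; q4-a->q5; q4-b->q6; q5-a->q3; q5-b->q4; q6-a->q5; q6-b->q6

Because acceptance depends on a position counted from the end, the machine has to buffer the most recent 2 symbols. Make each state the string of the last up-to-2 symbols read; on input `x` shift the window left and append `x`. Accept when the buffered window has length 2 and begins with `a`.
With 7 states:
        a   b  
>  q0   q1  q2 
   q1   q3  q4 
   q2   q5  q6 
 * q3   q3  q4 
 * q4   q5  q6 
   q5   q3  q4 
   q6   q5  q6 
(> = start, * = accepting)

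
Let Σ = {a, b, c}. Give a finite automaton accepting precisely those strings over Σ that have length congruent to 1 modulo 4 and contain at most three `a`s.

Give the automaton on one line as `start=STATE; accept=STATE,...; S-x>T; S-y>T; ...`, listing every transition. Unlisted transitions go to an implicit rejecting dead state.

start=q0; accept=q1,q2,q14,q15; q0-a>q1; q0-b>q2; q0-c>q2; q1-a>q3; q1-b>q4; q1-c>q4; q2-a>q4; q2-b>q5; q2-c>q5; q3-a>q6; q3-b>q7; q3-c>q7; q4-a>q7; q4-b>q8; q4-c>q8; q5-a>q8; q5-b>q9; q5-c>q9; q6-a>q10; q6-b>q11; q6-c>q11; q7-a>q11; q7-b>q12; q7-c>q12; q8-a>q12; q8-b>q13; q8-c>q13; q9-a>q13; q9-b>q0; q9-c>q0; q10-a>q10; q10-b>q10; q10-c>q10; q11-a>q10; q11-b>q14; q11-c>q14; q12-a>q14; q12-b>q15; q12-c>q15; q13-a>q15; q13-b>q1; q13-c>q1; q14-a>q10; q14-b>q16; q14-c>q16; q15-a>q16; q15-b>q3; q15-c>q3; q16-a>q10; q16-b>q6; q16-c>q6

Handle the two conditions separately and then intersect. The first has 4 states tracking the input length modulo 4; the second has 5 states tracking the count of `a`s, saturating at 4. A product state is a pair (one from each), accepting exactly when both do. After merging equivalent states the machine shrinks.
          a    b    c  
>  q0     q1   q2   q2 
 * q1     q3   q4   q4 
 * q2     q4   q5   q5 
   q3     q6   q7   q7 
   q4     q7   q8   q8 
   q5     q8   q9   q9 
   q6    q10  q11  q11 
   q7    q11  q12  q12 
   q8    q12  q13  q13 
   q9    q13   q0   q0 
   q10   q10  q10  q10 
   q11   q10  q14  q14 
   q12   q14  q15  q15 
   q13   q15   q1   q1 
 * q14   q10  q16  q16 
 * q15   q16   q3   q3 
   q16   q10   q6   q6 
(> = start, * = accepting)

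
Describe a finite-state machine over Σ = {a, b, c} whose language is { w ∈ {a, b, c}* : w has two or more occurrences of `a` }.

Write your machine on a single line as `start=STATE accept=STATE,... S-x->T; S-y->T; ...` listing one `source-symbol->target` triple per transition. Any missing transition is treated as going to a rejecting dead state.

start=S0; accept=S2,S3; S0-a->S1; S0-b->S0; S0-c->S0; S1-a->S2; S1-b->S1; S1-c->S1; S2-a->S3; S2-b->S2; S2-c->S2; S3-a->S3; S3-b->S3; S3-c->S3

Only the number of `a`s matters, and only up to 3. Make a chain S0 → S1 → S2 → S3 advanced by each `a` (with S3 absorbing); every other symbol self-loops. The accepting set is {S2, S3}.
A 4-state machine:
        a   b   c  
>  S0   S1  S0  S0 
   S1   S2  S1  S1 
 * S2   S3  S2  S2 
 * S3   S3  S3  S3 
(> = start, * = accepting)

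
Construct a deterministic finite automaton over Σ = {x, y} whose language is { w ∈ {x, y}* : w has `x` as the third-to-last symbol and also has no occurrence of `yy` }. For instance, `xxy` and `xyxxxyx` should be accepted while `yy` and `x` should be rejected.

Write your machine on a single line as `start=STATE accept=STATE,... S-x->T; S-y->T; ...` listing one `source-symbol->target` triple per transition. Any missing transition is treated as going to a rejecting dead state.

Build one automaton per condition and run them in lockstep. One (15 states) tracks the last 3 symbols read; the other (3 states) tracks partial matches of the forbidden pattern `yy`. Each combined state is a pair, one component from each; accept when both components accept. Minimizing collapses redundant product states.
        x   y  
>  q0   q1  q2 
   q1   q3  q4 
   q2   q1  q5 
   q3   q6  q7 
   q4   q8  q5 
   q5   q5  q5 
 * q6   q6  q7 
 * q7   q8  q5 
 * q8   q3  q4 
(> = start, * = accepting)

start=q0; accept=q6,q7,q8; q0-x->q1; q0-y->q2; q1-x->q3; q1-y->q4; q2-x->q1; q2-y->q5; q3-x->q6; q3-y->q7; q4-x->q8; q4-y->q5; q5-x->q5; q5-y->q5; q6-x->q6; q6-y->q7; q7-x->q8; q7-y->q5; q8-x->q3; q8-y->q4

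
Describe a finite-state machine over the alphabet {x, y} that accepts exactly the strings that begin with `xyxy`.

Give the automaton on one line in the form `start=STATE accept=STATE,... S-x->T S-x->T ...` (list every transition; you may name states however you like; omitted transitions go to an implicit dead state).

start=A accept=E A-x->B A-y->F B-x->F B-y->C C-x->D C-y->F D-x->F D-y->E E-x->E E-y->E F-x->F F-y->F

Check the first 4 symbols one by one: A through D record how many have matched `xyxy` so far; any wrong symbol goes to the dead state F. After all 4 match we enter the accepting sink E.
A 6-state machine:
       x  y 
>  A   B  F 
   B   F  C 
   C   D  F 
   D   F  E 
 * E   E  E 
   F   F  F 
(> = start, * = accepting)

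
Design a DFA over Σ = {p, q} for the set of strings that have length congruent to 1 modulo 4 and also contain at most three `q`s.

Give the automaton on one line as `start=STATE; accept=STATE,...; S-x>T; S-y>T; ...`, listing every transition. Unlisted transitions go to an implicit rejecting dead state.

start=S0; accept=S1,S2,S14,S15; S0-p>S1; S0-q>S2; S1-p>S3; S1-q>S4; S2-p>S4; S2-q>S5; S3-p>S6; S3-q>S7; S4-p>S7; S4-q>S8; S5-p>S8; S5-q>S9; S6-p>S0; S6-q>S10; S7-p>S10; S7-q>S11; S8-p>S11; S8-q>S12; S9-p>S12; S9-q>S13; S10-p>S2; S10-q>S14; S11-p>S14; S11-q>S15; S12-p>S15; S12-q>S16; S13-p>S16; S13-q>S16; S14-p>S5; S14-q>S17; S15-p>S17; S15-q>S18; S16-p>S18; S16-q>S18; S17-p>S9; S17-q>S19; S18-p>S19; S18-q>S19; S19-p>S13; S19-q>S13

Build one automaton per condition and run them in lockstep. One (4 states) tracks the input length modulo 4; the other (5 states) tracks the count of `q`s, saturating at 4. Each combined state is a pair, one component from each; accept when both components accept.
A 20-state machine:
          p    q  
>  S0     S1   S2 
 * S1     S3   S4 
 * S2     S4   S5 
   S3     S6   S7 
   S4     S7   S8 
   S5     S8   S9 
   S6     S0  S10 
   S7    S10  S11 
   S8    S11  S12 
   S9    S12  S13 
   S10    S2  S14 
   S11   S14  S15 
   S12   S15  S16 
   S13   S16  S16 
 * S14    S5  S17 
 * S15   S17  S18 
   S16   S18  S18 
   S17    S9  S19 
   S18   S19  S19 
   S19   S13  S13 
(> = start, * = accepting)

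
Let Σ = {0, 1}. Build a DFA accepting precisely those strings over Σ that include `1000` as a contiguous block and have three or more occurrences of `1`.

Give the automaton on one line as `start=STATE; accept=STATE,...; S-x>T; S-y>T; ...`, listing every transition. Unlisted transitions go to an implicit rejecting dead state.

Handle the two conditions separately and then intersect. One (5 states) tracks whether and how much of `1000` has been seen; the other (5 states) tracks the count of `1`s, saturating at 4. Each combined state is a pair, one component from each; accept when both components accept.
17 states suffice.
          0    1  
>  s0     s0   s1 
   s1     s2   s3 
   s2     s4   s3 
   s3     s5   s6 
   s4     s7   s3 
   s5     s8   s6 
   s6     s9  s10 
   s7     s7  s11 
   s8    s11   s6 
   s9    s12  s10 
   s10   s13  s10 
   s11   s11  s14 
   s12   s14  s10 
   s13   s15  s10 
 * s14   s14  s16 
   s15   s16  s10 
 * s16   s16  s16 
(> = start, * = accepting)

start=s0; accept=s14,s16; s0-0>s0; s0-1>s1; s1-0>s2; s1-1>s3; s2-0>s4; s2-1>s3; s3-0>s5; s3-1>s6; s4-0>s7; s4-1>s3; s5-0>s8; s5-1>s6; s6-0>s9; s6-1>s10; s7-0>s7; s7-1>s11; s8-0>s11; s8-1>s6; s9-0>s12; s9-1>s10; s10-0>s13; s10-1>s10; s11-0>s11; s11-1>s14; s12-0>s14; s12-1>s10; s13-0>s15; s13-1>s10; s14-0>s14; s14-1>s16; s15-0>s16; s15-1>s10; s16-0>s16; s16-1>s16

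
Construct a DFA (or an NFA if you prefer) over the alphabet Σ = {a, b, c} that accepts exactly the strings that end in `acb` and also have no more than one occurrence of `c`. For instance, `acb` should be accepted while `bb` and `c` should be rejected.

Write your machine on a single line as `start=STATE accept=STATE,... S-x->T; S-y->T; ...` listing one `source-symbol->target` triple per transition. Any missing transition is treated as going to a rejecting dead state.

start=q0; accept=q4; q0-a->q1; q0-b->q0; q0-c->q2; q1-a->q1; q1-b->q0; q1-c->q3; q2-a->q2; q2-b->q2; q2-c->q2; q3-a->q2; q3-b->q4; q3-c->q2; q4-a->q2; q4-b->q2; q4-c->q2

Run two small machines in parallel and take their product. The first has 4 states tracking how much of the suffix `acb` has currently been matched; the second has 3 states tracking the count of `c`s, saturating at 2. A product state is a pair (one from each), accepting exactly when both do. After merging equivalent states the machine shrinks.
With 5 states:
        a   b   c  
>  q0   q1  q0  q2 
   q1   q1  q0  q3 
   q2   q2  q2  q2 
   q3   q2  q4  q2 
 * q4   q2  q2  q2 
(> = start, * = accepting)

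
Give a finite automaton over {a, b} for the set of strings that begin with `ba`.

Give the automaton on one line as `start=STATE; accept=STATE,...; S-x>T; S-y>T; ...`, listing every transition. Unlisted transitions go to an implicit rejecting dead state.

start=q0; accept=q2; q0-a>q3; q0-b>q1; q1-a>q2; q1-b>q3; q2-a>q2; q2-b>q2; q3-a>q3; q3-b>q3

Walk along `ba` while the input agrees: from q0 take `b` to q1, and so on. Any deviation drops to the rejecting sink q3. Once q2 is reached the prefix is confirmed and every continuation is accepted.
With 4 states:
        a   b  
>  q0   q3  q1 
   q1   q2  q3 
 * q2   q2  q2 
   q3   q3  q3 
(> = start, * = accepting)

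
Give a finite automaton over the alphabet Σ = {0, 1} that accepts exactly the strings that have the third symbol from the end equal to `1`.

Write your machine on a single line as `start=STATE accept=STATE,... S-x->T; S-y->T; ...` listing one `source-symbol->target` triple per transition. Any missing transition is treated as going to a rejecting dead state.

start=q0; accept=q11,q12,q13,q14; q0-0->q1; q0-1->q2; q1-0->q3; q1-1->q4; q2-0->q5; q2-1->q6; q3-0->q7; q3-1->q8; q4-0->q9; q4-1->q10; q5-0->q11; q5-1->q12; q6-0->q13; q6-1->q14; q7-0->q7; q7-1->q8; q8-0->q9; q8-1->q10; q9-0->q11; q9-1->q12; q10-0->q13; q10-1->q14; q11-0->q7; q11-1->q8; q12-0->q9; q12-1->q10; q13-0->q11; q13-1->q12; q14-0->q13; q14-1->q14

Because acceptance depends on a position counted from the end, the machine has to buffer the most recent 3 symbols. Make each state the string of the last up-to-3 symbols read; on input `x` shift the window left and append `x`. Accept when the buffered window has length 3 and begins with `1`.
With 15 states:
          0    1  
>  q0     q1   q2 
   q1     q3   q4 
   q2     q5   q6 
   q3     q7   q8 
   q4     q9  q10 
   q5    q11  q12 
   q6    q13  q14 
   q7     q7   q8 
   q8     q9  q10 
   q9    q11  q12 
   q10   q13  q14 
 * q11    q7   q8 
 * q12    q9  q10 
 * q13   q11  q12 
 * q14   q13  q14 
(> = start, * = accepting)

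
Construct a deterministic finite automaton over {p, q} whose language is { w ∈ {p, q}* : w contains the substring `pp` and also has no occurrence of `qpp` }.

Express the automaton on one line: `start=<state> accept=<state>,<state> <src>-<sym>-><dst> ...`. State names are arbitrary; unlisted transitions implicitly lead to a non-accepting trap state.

Run two small machines in parallel and take their product. One (3 states) tracks whether and how much of `pp` has been seen; the other (4 states) tracks partial matches of the forbidden pattern `qpp`. Each combined state is a pair, one component from each; accept when both components accept.
8 states suffice.
       p  q 
>  A   B  C 
   B   D  C 
   C   E  C 
 * D   D  F 
   E   G  C 
 * F   H  F 
   G   G  G 
 * H   G  F 
(> = start, * = accepting)

start=A accept=D,F,H A-p->B A-q->C B-p->D B-q->C C-p->E C-q->C D-p->D D-q->F E-p->G E-q->C F-p->H F-q->F G-p->G G-q->G H-p->G H-q->F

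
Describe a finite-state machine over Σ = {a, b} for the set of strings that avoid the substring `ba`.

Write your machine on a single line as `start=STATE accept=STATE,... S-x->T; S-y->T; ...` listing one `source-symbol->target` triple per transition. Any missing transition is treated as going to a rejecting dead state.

start=s0; accept=s0,s1; s0-a->s0; s0-b->s1; s1-a->s2; s1-b->s1; s2-a->s2; s2-b->s2

This is the complement of 'contains `ba`'. Use the same substring-matching states — s0 through s2 holding how much of `ba` has just been matched — but flip the accepting set: everything except the trap s2 accepts.
3 states suffice.
        a   b  
>* s0   s0  s1 
 * s1   s2  s1 
   s2   s2  s2 
(> = start, * = accepting)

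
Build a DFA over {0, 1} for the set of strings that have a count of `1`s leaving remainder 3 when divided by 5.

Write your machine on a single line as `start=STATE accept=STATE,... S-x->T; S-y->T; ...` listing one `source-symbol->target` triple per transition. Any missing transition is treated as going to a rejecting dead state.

start=q0; accept=q3; q0-0->q0; q0-1->q1; q1-0->q1; q1-1->q2; q2-0->q2; q2-1->q3; q3-0->q3; q3-1->q4; q4-0->q4; q4-1->q0

Keep the running count of `1`s modulo 5: each `1` advances along the cycle q0 → q1 → q2 → q3 → q4 → q0 while other symbols loop. Accept at q3.
5 states suffice.
        0   1  
>  q0   q0  q1 
   q1   q1  q2 
   q2   q2  q3 
 * q3   q3  q4 
   q4   q4  q0 
(> = start, * = accepting)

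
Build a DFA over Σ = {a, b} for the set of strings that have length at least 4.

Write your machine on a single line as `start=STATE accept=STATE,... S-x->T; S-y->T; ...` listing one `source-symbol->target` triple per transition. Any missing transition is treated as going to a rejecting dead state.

We only need to distinguish lengths 0, 1, …, 4, and '>4'. Chain S0 → S1 → S2 → S3 → S4 → S5 on every symbol, with S5 looping. Accepting states: {S4, S5}.
With 6 states:
        a   b  
>  S0   S1  S1 
   S1   S2  S2 
   S2   S3  S3 
   S3   S4  S4 
 * S4   S5  S5 
 * S5   S5  S5 
(> = start, * = accepting)

start=S0; accept=S4,S5; S0-a->S1; S0-b->S1; S1-a->S2; S1-b->S2; S2-a->S3; S2-b->S3; S3-a->S4; S3-b->S4; S4-a->S5; S4-b->S5; S5-a->S5; S5-b->S5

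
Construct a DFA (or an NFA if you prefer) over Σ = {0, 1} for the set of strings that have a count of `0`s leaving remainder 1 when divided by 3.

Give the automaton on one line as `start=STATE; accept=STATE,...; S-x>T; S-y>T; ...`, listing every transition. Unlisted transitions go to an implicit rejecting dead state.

start=S0; accept=S1; S0-0>S1; S0-1>S0; S1-0>S2; S1-1>S1; S2-0>S0; S2-1>S2

The only thing that matters is how many `0`s have appeared, reduced mod 3. Use one state per residue: S0 for 0, …, S2 for 2. Reading `0` moves to the next residue; anything else stays put. S1 is accepting.
3 states suffice.
        0   1  
>  S0   S1  S0 
 * S1   S2  S1 
   S2   S0  S2 
(> = start, * = accepting)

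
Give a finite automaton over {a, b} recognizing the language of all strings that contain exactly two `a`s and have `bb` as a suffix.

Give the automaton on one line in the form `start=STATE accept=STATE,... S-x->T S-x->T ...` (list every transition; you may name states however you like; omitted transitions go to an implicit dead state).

start=s0 accept=s5 s0-a->s1 s0-b->s0 s1-a->s2 s1-b->s1 s2-a->s3 s2-b->s4 s3-a->s3 s3-b->s3 s4-a->s3 s4-b->s5 s5-a->s3 s5-b->s5

Run two small machines in parallel and take their product. The first has 4 states tracking the count of `a`s, saturating at 3; the second has 3 states tracking how much of the suffix `bb` has currently been matched. A product state is a pair (one from each), accepting exactly when both do. Equivalent product states are then merged.
With 6 states:
        a   b  
>  s0   s1  s0 
   s1   s2  s1 
   s2   s3  s4 
   s3   s3  s3 
   s4   s3  s5 
 * s5   s3  s5 
(> = start, * = accepting)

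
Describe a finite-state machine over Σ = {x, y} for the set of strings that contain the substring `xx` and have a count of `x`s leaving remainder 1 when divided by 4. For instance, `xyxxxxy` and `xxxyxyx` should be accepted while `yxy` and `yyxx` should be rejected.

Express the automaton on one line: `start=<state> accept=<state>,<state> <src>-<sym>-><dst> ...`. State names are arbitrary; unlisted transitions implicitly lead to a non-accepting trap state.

start=S0 accept=S8 S0-x->S1 S0-y->S0 S1-x->S2 S1-y->S3 S2-x->S4 S2-y->S2 S3-x->S5 S3-y->S3 S4-x->S6 S4-y->S4 S5-x->S4 S5-y->S7 S6-x->S8 S6-y->S6 S7-x->S9 S7-y->S7 S8-x->S2 S8-y->S8 S9-x->S6 S9-y->S10 S10-x->S11 S10-y->S10 S11-x->S8 S11-y->S0

Handle the two conditions separately and then intersect. The first has 3 states tracking whether and how much of `xx` has been seen; the second has 4 states tracking the count of `x`s modulo 4. A product state is a pair (one from each), accepting exactly when both do.
12 states suffice.
          x    y  
>  S0     S1   S0 
   S1     S2   S3 
   S2     S4   S2 
   S3     S5   S3 
   S4     S6   S4 
   S5     S4   S7 
   S6     S8   S6 
   S7     S9   S7 
 * S8     S2   S8 
   S9     S6  S10 
   S10   S11  S10 
   S11    S8   S0 
(> = start, * = accepting)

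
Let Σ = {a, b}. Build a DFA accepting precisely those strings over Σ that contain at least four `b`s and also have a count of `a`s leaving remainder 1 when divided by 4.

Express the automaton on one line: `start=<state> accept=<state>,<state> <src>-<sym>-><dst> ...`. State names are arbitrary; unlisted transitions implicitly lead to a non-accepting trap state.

Run two small machines in parallel and take their product. The first has 6 states tracking the count of `b`s, saturating at 5; the second has 4 states tracking the count of `a`s modulo 4. A product state is a pair (one from each), accepting exactly when both do.
24 states suffice.
          a    b  
>  q0     q1   q2 
   q1     q3   q4 
   q2     q4   q5 
   q3     q6   q7 
   q4     q7   q8 
   q5     q8   q9 
   q6     q0  q10 
   q7    q10  q11 
   q8    q11  q12 
   q9    q12  q13 
   q10    q2  q14 
   q11   q14  q15 
   q12   q15  q16 
   q13   q16  q17 
   q14    q5  q18 
   q15   q18  q19 
 * q16   q19  q20 
   q17   q20  q17 
   q18    q9  q21 
   q19   q21  q22 
 * q20   q22  q20 
   q21   q13  q23 
   q22   q23  q22 
   q23   q17  q23 
(> = start, * = accepting)

start=q0 accept=q16,q20 q0-a->q1 q0-b->q2 q1-a->q3 q1-b->q4 q2-a->q4 q2-b->q5 q3-a->q6 q3-b->q7 q4-a->q7 q4-b->q8 q5-a->q8 q5-b->q9 q6-a->q0 q6-b->q10 q7-a->q10 q7-b->q11 q8-a->q11 q8-b->q12 q9-a->q12 q9-b->q13 q10-a->q2 q10-b->q14 q11-a->q14 q11-b->q15 q12-a->q15 q12-b->q16 q13-a->q16 q13-b->q17 q14-a->q5 q14-b->q18 q15-a->q18 q15-b->q19 q16-a->q19 q16-b->q20 q17-a->q20 q17-b->q17 q18-a->q9 q18-b->q21 q19-a->q21 q19-b->q22 q20-a->q22 q20-b->q20 q21-a->q13 q21-b->q23 q22-a->q23 q22-b->q22 q23-a->q17 q23-b->q23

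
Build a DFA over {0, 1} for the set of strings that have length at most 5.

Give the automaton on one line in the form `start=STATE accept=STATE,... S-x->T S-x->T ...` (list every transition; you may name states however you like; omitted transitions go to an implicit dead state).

Count input length up to 6: every symbol moves from q0 toward q6, which means 'more than 5' and absorbs. Accept from {q0, q1, q2, q3, q4, q5}.
7 states suffice.
        0   1  
>* q0   q1  q1 
 * q1   q2  q2 
 * q2   q3  q3 
 * q3   q4  q4 
 * q4   q5  q5 
 * q5   q6  q6 
   q6   q6  q6 
(> = start, * = accepting)

start=q0 accept=q0,q1,q2,q3,q4,q5 q0-0->q1 q0-1->q1 q1-0->q2 q1-1->q2 q2-0->q3 q2-1->q3 q3-0->q4 q3-1->q4 q4-0->q5 q4-1->q5 q5-0->q6 q5-1->q6 q6-0->q6 q6-1->q6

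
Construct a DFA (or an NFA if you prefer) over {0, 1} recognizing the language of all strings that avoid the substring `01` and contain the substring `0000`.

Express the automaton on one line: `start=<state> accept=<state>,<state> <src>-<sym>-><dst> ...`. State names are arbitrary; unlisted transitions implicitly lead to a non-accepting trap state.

Build one automaton per condition and run them in lockstep. One (3 states) tracks partial matches of the forbidden pattern `01`; the other (5 states) tracks whether and how much of `0000` has been seen. Each combined state is a pair, one component from each; accept when both components accept. After merging equivalent states the machine shrinks.
A 6-state machine:
       0  1 
>  A   B  A 
   B   C  D 
   C   E  D 
   D   D  D 
   E   F  D 
 * F   F  D 
(> = start, * = accepting)

start=A accept=F A-0->B A-1->A B-0->C B-1->D C-0->E C-1->D D-0->D D-1->D E-0->F E-1->D F-0->F F-1->D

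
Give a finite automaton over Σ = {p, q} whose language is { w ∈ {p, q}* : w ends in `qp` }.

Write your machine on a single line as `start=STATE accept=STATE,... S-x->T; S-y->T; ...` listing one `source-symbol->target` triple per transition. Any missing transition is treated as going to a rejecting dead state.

start=A; accept=C; A-p->A; A-q->B; B-p->C; B-q->B; C-p->A; C-q->B

Remember how much of `qp` the current input suffix matches. State A means no match yet; B means the last symbol is `q`; C means the last 2 symbols are `qp`. Only C accepts. On a mismatch, fall back to the longest proper suffix that is still a prefix of `qp`.
A 3-state machine:
       p  q 
>  A   A  B 
   B   C  B 
 * C   A  B 
(> = start, * = accepting)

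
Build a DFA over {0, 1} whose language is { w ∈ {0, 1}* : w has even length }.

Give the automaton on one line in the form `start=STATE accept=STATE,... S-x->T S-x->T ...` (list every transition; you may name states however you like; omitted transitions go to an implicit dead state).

Count input length modulo 2: every symbol advances one step around the cycle S0 → S1 → S0. Accept at S0.
2 states suffice.
        0   1  
>* S0   S1  S1 
   S1   S0  S0 
(> = start, * = accepting)

start=S0 accept=S0 S0-0->S1 S0-1->S1 S1-0->S0 S1-1->S0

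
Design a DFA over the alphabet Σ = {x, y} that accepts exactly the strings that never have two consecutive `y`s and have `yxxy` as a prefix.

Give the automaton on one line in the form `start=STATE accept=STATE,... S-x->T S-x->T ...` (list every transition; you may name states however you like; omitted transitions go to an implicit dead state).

Run two small machines in parallel and take their product. The first has 3 states tracking partial matches of the forbidden pattern `yy`; the second has 6 states tracking whether the input so far still matches the prefix `yxxy`. A product state is a pair (one from each), accepting exactly when both do. Equivalent product states are then merged.
A 7-state machine:
       x  y 
>  A   B  C 
   B   B  B 
   C   D  B 
   D   E  B 
   E   B  F 
 * F   G  B 
 * G   G  F 
(> = start, * = accepting)

start=A accept=F,G A-x->B A-y->C B-x->B B-y->B C-x->D C-y->B D-x->E D-y->B E-x->B E-y->F F-x->G F-y->B G-x->G G-y->F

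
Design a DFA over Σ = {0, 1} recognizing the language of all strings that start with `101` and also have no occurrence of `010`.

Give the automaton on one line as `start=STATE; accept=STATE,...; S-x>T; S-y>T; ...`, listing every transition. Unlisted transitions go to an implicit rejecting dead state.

start=q0; accept=q4,q5,q6; q0-0>q1; q0-1>q2; q1-0>q1; q1-1>q1; q2-0>q3; q2-1>q1; q3-0>q1; q3-1>q4; q4-0>q1; q4-1>q5; q5-0>q6; q5-1>q5; q6-0>q6; q6-1>q4

Run two small machines in parallel and take their product. One (5 states) tracks whether the input so far still matches the prefix `101`; the other (4 states) tracks partial matches of the forbidden pattern `010`. Each combined state is a pair, one component from each; accept when both components accept. Minimizing collapses redundant product states.
With 7 states:
        0   1  
>  q0   q1  q2 
   q1   q1  q1 
   q2   q3  q1 
   q3   q1  q4 
 * q4   q1  q5 
 * q5   q6  q5 
 * q6   q6  q4 
(> = start, * = accepting)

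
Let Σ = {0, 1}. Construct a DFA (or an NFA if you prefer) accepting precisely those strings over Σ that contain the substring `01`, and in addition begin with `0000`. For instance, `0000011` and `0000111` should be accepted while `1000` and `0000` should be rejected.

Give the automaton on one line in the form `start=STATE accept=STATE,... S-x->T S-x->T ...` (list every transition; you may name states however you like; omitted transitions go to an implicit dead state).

Handle the two conditions separately and then intersect. The first has 3 states tracking whether and how much of `01` has been seen; the second has 6 states tracking whether the input so far still matches the prefix `0000`. A product state is a pair (one from each), accepting exactly when both do. Minimizing collapses redundant product states.
With 7 states:
        0   1  
>  q0   q1  q2 
   q1   q3  q2 
   q2   q2  q2 
   q3   q4  q2 
   q4   q5  q2 
   q5   q5  q6 
 * q6   q6  q6 
(> = start, * = accepting)

start=q0 accept=q6 q0-0->q1 q0-1->q2 q1-0->q3 q1-1->q2 q2-0->q2 q2-1->q2 q3-0->q4 q3-1->q2 q4-0->q5 q4-1->q2 q5-0->q5 q5-1->q6 q6-0->q6 q6-1->q6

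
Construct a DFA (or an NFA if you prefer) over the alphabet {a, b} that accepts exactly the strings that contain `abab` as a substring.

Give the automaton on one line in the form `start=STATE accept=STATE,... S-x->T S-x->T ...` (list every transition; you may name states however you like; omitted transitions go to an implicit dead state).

start=q0 accept=q4 q0-a->q1 q0-b->q0 q1-a->q1 q1-b->q2 q2-a->q3 q2-b->q0 q3-a->q1 q3-b->q4 q4-a->q4 q4-b->q4

States q0..q3 record the length of the longest prefix of `abab` that matches the current input suffix. Reaching q4 means `abab` has been seen, and we stay there forever. Accept from q4.
5 states suffice.
        a   b  
>  q0   q1  q0 
   q1   q1  q2 
   q2   q3  q0 
   q3   q1  q4 
 * q4   q4  q4 
(> = start, * = accepting)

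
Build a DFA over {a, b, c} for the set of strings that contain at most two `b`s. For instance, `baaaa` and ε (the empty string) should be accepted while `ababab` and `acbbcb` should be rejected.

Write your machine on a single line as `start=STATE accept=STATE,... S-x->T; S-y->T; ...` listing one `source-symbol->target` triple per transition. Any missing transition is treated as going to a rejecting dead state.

start=q0; accept=q0,q1,q2; q0-a->q0; q0-b->q1; q0-c->q0; q1-a->q1; q1-b->q2; q1-c->q1; q2-a->q2; q2-b->q3; q2-c->q2; q3-a->q3; q3-b->q3; q3-c->q3

Only the number of `b`s matters, and only up to 3. Make a chain q0 → q1 → q2 → q3 advanced by each `b` (with q3 absorbing); every other symbol self-loops. The accepting set is {q0, q1, q2}.
With 4 states:
        a   b   c  
>* q0   q0  q1  q0 
 * q1   q1  q2  q1 
 * q2   q2  q3  q2 
   q3   q3  q3  q3 
(> = start, * = accepting)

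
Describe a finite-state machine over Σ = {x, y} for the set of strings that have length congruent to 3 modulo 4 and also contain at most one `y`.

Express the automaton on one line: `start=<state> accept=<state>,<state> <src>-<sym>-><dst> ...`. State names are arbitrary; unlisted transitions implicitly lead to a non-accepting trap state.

start=S0 accept=S6,S7 S0-x->S1 S0-y->S2 S1-x->S3 S1-y->S4 S2-x->S4 S2-y->S5 S3-x->S6 S3-y->S7 S4-x->S7 S4-y->S8 S5-x->S8 S5-y->S8 S6-x->S0 S6-y->S9 S7-x->S9 S7-y->S10 S8-x->S10 S8-y->S10 S9-x->S2 S9-y->S11 S10-x->S11 S10-y->S11 S11-x->S5 S11-y->S5

Handle the two conditions separately and then intersect. The first has 4 states tracking the input length modulo 4; the second has 3 states tracking the count of `y`s, saturating at 2. A product state is a pair (one from each), accepting exactly when both do.
12 states suffice.
          x    y  
>  S0     S1   S2 
   S1     S3   S4 
   S2     S4   S5 
   S3     S6   S7 
   S4     S7   S8 
   S5     S8   S8 
 * S6     S0   S9 
 * S7     S9  S10 
   S8    S10  S10 
   S9     S2  S11 
   S10   S11  S11 
   S11    S5   S5 
(> = start, * = accepting)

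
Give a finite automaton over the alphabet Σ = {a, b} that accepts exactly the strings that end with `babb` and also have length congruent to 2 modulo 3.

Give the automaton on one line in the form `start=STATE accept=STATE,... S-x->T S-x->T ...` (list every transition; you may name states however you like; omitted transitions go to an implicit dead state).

start=q0 accept=q6 q0-a->q1 q0-b->q1 q1-a->q2 q1-b->q3 q2-a->q0 q2-b->q0 q3-a->q4 q3-b->q0 q4-a->q1 q4-b->q5 q5-a->q2 q5-b->q6 q6-a->q4 q6-b->q0

Run two small machines in parallel and take their product. One (5 states) tracks how much of the suffix `babb` has currently been matched; the other (3 states) tracks the input length modulo 3. Each combined state is a pair, one component from each; accept when both components accept. Minimizing collapses redundant product states.
7 states suffice.
        a   b  
>  q0   q1  q1 
   q1   q2  q3 
   q2   q0  q0 
   q3   q4  q0 
   q4   q1  q5 
   q5   q2  q6 
 * q6   q4  q0 
(> = start, * = accepting)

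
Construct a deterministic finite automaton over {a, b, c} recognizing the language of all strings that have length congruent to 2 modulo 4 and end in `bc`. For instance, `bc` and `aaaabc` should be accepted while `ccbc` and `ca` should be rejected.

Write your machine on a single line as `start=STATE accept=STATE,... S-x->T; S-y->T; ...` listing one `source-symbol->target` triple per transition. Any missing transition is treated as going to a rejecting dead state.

start=q0; accept=q4; q0-a->q1; q0-b->q2; q0-c->q1; q1-a->q3; q1-b->q3; q1-c->q3; q2-a->q3; q2-b->q3; q2-c->q4; q3-a->q5; q3-b->q5; q3-c->q5; q4-a->q5; q4-b->q5; q4-c->q5; q5-a->q0; q5-b->q0; q5-c->q0

Build one automaton per condition and run them in lockstep. The first has 4 states tracking the input length modulo 4; the second has 3 states tracking how much of the suffix `bc` has currently been matched. A product state is a pair (one from each), accepting exactly when both do. Minimizing collapses redundant product states.
With 6 states:
        a   b   c  
>  q0   q1  q2  q1 
   q1   q3  q3  q3 
   q2   q3  q3  q4 
   q3   q5  q5  q5 
 * q4   q5  q5  q5 
   q5   q0  q0  q0 
(> = start, * = accepting)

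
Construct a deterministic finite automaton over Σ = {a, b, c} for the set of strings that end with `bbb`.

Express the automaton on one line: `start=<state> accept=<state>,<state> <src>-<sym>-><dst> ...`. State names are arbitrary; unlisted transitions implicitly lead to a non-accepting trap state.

start=q0 accept=q3 q0-a->q0 q0-b->q1 q0-c->q0 q1-a->q0 q1-b->q2 q1-c->q0 q2-a->q0 q2-b->q3 q2-c->q0 q3-a->q0 q3-b->q3 q3-c->q0

Let each state record the length of the longest suffix of the input read so far that is also a prefix of `bbb`. q1 means the last symbol is `b`; q2 means the last 2 symbols are `bb`; q3 means the last 3 symbols are `bbb`. Accept only at q3, where the string currently ends in `bbb`.
4 states suffice.
        a   b   c  
>  q0   q0  q1  q0 
   q1   q0  q2  q0 
   q2   q0  q3  q0 
 * q3   q0  q3  q0 
(> = start, * = accepting)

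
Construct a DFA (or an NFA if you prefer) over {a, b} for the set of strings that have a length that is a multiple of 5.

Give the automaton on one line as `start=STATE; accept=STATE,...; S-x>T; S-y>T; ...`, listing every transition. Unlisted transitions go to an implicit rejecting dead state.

Count input length modulo 5: every symbol advances one step around the cycle S0 → S1 → S2 → S3 → S4 → S0. Accept at S0.
        a   b  
>* S0   S1  S1 
   S1   S2  S2 
   S2   S3  S3 
   S3   S4  S4 
   S4   S0  S0 
(> = start, * = accepting)

start=S0; accept=S0; S0-a>S1; S0-b>S1; S1-a>S2; S1-b>S2; S2-a>S3; S2-b>S3; S3-a>S4; S3-b>S4; S4-a>S0; S4-b>S0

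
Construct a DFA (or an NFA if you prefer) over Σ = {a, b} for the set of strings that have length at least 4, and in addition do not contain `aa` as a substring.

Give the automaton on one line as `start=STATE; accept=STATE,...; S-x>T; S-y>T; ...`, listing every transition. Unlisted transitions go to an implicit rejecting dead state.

start=S0; accept=S8,S9; S0-a>S1; S0-b>S2; S1-a>S3; S1-b>S4; S2-a>S5; S2-b>S4; S3-a>S3; S3-b>S3; S4-a>S6; S4-b>S7; S5-a>S3; S5-b>S7; S6-a>S3; S6-b>S8; S7-a>S9; S7-b>S8; S8-a>S9; S8-b>S8; S9-a>S3; S9-b>S8

Handle the two conditions separately and then intersect. The first has 6 states tracking the input length, saturating at 5; the second has 3 states tracking partial matches of the forbidden pattern `aa`. A product state is a pair (one from each), accepting exactly when both do. Equivalent product states are then merged.
        a   b  
>  S0   S1  S2 
   S1   S3  S4 
   S2   S5  S4 
   S3   S3  S3 
   S4   S6  S7 
   S5   S3  S7 
   S6   S3  S8 
   S7   S9  S8 
 * S8   S9  S8 
 * S9   S3  S8 
(> = start, * = accepting)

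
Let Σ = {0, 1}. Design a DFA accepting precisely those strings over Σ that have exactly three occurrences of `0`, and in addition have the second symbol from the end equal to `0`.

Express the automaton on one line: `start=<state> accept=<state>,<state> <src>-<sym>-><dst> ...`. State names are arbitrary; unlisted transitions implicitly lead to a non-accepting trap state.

start=A accept=D,G A-0->B A-1->A B-0->C B-1->B C-0->D C-1->E D-0->F D-1->G E-0->H E-1->E F-0->F F-1->F G-0->F G-1->F H-0->F H-1->G

Build one automaton per condition and run them in lockstep. One (5 states) tracks the count of `0`s, saturating at 4; the other (7 states) tracks the last 2 symbols read. Each combined state is a pair, one component from each; accept when both components accept. Minimizing collapses redundant product states.
With 8 states:
       0  1 
>  A   B  A 
   B   C  B 
   C   D  E 
 * D   F  G 
   E   H  E 
   F   F  F 
 * G   F  F 
   H   F  G 
(> = start, * = accepting)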